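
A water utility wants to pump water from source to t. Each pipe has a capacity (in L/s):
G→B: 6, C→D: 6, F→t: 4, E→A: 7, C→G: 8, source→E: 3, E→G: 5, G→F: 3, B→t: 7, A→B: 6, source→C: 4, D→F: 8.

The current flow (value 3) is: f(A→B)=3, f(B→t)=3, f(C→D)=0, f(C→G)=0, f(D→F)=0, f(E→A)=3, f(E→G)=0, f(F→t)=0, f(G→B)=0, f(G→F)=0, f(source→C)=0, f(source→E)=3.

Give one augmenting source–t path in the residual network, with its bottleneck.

source→C→G→B→t, bottleneck 4

Residual along source→C→G→B→t: source→C: 4, C→G: 8, G→B: 6, B→t: 4.
Bottleneck = min = 4.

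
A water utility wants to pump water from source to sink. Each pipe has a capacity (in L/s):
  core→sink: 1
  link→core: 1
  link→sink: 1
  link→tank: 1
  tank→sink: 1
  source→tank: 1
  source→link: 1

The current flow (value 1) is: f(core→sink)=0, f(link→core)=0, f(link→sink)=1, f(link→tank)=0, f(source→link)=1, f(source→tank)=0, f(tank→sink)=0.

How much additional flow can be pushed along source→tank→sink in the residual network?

Residual capacities along the path: source→tank: 1, tank→sink: 1.
Minimum is 1.

1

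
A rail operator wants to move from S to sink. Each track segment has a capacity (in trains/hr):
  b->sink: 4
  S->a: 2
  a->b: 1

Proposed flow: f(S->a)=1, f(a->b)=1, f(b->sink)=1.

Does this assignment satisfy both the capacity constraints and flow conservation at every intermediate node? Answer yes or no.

Yes

Every edge has 0 ≤ f(e) ≤ cap(e).
At each intermediate node, inflow equals outflow.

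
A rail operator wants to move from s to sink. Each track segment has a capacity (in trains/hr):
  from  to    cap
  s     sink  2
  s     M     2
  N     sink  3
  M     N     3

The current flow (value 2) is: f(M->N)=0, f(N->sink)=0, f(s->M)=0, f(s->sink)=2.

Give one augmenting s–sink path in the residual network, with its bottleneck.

s->M->N->sink, bottleneck 2

Residual along s->M->N->sink: s->M: 2, M->N: 3, N->sink: 3.
Bottleneck = min = 2.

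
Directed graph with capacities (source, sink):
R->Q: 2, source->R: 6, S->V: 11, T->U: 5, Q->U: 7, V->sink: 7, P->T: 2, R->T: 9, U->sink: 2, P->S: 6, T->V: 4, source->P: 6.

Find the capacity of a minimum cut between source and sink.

9

Max flow = 9 (via 3 augmenting paths).
In the residual at optimum, the set reachable from source is {P, Q, R, S, T, U, V, source}.
Cut edges: U->sink (cap 2), V->sink (cap 7). Sum = 9.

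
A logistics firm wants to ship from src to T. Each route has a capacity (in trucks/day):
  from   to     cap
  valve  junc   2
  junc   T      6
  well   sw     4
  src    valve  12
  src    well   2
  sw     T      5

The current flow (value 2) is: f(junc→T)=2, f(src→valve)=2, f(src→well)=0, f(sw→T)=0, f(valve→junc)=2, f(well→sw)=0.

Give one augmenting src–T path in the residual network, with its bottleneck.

src→well→sw→T, bottleneck 2

Residual along src→well→sw→T: src→well: 2, well→sw: 4, sw→T: 5.
Bottleneck = min = 2.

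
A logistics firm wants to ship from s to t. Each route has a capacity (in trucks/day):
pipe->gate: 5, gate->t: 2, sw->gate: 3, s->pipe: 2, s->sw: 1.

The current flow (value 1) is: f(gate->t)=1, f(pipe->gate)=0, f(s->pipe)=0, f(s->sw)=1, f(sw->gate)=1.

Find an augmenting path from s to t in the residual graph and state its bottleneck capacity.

s->pipe->gate->t, bottleneck 1

Residual along s->pipe->gate->t: s->pipe: 2, pipe->gate: 5, gate->t: 1.
Bottleneck = min = 1.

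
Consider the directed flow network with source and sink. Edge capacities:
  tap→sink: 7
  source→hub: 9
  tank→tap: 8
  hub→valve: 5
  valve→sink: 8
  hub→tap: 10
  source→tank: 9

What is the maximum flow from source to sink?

Augment source→tank→tap→sink: bottleneck 7. Total 7.
Augment source→hub→valve→sink: bottleneck 5. Total 12.
No augmenting path remains in the residual graph.

12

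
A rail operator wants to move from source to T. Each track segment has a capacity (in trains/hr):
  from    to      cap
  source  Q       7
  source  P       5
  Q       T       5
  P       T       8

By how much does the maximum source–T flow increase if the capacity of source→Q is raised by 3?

Original max flow = 10.
Edge source→Q does not cross the min cut (source side {Q, source}), so extra capacity there cannot help.
New max flow = 10. Increase = 0.

0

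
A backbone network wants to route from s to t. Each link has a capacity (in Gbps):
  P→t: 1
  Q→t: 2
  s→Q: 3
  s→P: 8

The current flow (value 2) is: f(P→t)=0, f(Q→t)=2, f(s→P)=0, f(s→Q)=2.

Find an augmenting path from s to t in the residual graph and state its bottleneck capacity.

s→P→t, bottleneck 1

Residual along s→P→t: s→P: 8, P→t: 1.
Bottleneck = min = 1.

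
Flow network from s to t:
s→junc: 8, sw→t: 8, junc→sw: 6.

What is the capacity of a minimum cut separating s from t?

Max flow = 6 (via 1 augmenting path).
In the residual at optimum, the set reachable from s is {junc, s}.
Cut edges: junc→sw (cap 6). Sum = 6.

6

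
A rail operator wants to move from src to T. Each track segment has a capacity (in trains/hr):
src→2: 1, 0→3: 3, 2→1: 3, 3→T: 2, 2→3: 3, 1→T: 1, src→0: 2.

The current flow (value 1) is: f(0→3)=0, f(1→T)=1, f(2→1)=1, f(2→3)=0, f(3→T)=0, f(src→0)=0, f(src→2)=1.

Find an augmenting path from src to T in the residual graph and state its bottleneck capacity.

Residual along src→0→3→T: src→0: 2, 0→3: 3, 3→T: 2.
Bottleneck = min = 2.

src→0→3→T, bottleneck 2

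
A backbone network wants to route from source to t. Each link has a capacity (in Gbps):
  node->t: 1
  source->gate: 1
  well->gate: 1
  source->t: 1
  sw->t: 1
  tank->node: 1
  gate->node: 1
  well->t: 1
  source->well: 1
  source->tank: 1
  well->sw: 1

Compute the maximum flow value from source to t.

Augment source->t: bottleneck 1. Total 1.
Augment source->well->t: bottleneck 1. Total 2.
Augment source->gate->node->t: bottleneck 1. Total 3.
No augmenting path remains in the residual graph.

3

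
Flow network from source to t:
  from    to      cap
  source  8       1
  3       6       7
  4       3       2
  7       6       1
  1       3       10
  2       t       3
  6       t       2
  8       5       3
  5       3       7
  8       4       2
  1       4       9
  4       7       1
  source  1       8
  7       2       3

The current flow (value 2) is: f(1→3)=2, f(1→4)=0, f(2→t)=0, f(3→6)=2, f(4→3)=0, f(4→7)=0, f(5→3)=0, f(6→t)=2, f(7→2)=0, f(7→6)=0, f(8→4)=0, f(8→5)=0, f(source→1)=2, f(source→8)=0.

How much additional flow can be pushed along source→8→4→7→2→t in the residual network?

Residual capacities along the path: source→8: 1, 8→4: 2, 4→7: 1, 7→2: 3, 2→t: 3.
Minimum is 1.

1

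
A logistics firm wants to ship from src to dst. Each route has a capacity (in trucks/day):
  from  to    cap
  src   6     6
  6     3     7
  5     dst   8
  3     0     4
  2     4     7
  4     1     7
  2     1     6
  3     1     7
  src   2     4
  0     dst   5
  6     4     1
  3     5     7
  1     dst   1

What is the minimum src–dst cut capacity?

Max flow = 7 (via 3 augmenting paths).
In the residual at optimum, the set reachable from src is {1, 2, 4, src}.
Cut edges: src→6 (cap 6), 1→dst (cap 1). Sum = 7.

7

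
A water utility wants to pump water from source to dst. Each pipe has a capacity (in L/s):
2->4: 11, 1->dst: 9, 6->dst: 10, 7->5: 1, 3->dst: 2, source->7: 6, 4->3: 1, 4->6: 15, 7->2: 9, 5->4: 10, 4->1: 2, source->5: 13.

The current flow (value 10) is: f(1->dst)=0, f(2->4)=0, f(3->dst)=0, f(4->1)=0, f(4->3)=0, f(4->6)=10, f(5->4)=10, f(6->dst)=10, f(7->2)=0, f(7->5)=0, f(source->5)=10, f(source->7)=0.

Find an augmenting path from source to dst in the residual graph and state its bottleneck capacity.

Residual along source->7->2->4->3->dst: source->7: 6, 7->2: 9, 2->4: 11, 4->3: 1, 3->dst: 2.
Bottleneck = min = 1.

source->7->2->4->3->dst, bottleneck 1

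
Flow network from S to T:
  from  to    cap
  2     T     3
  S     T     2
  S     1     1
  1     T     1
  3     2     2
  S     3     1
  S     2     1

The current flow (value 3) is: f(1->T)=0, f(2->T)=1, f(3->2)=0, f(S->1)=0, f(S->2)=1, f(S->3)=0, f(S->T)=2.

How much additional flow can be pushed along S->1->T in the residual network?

1

Residual capacities along the path: S->1: 1, 1->T: 1.
Minimum is 1.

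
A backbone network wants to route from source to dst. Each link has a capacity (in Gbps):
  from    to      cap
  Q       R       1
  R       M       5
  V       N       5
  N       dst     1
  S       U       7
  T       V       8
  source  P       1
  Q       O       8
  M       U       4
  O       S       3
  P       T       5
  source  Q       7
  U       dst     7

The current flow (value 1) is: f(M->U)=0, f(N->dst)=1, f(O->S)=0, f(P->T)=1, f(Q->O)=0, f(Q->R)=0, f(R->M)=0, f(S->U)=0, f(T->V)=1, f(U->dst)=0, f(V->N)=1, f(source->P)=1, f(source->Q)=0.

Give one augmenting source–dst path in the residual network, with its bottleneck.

Residual along source->Q->R->M->U->dst: source->Q: 7, Q->R: 1, R->M: 5, M->U: 4, U->dst: 7.
Bottleneck = min = 1.

source->Q->R->M->U->dst, bottleneck 1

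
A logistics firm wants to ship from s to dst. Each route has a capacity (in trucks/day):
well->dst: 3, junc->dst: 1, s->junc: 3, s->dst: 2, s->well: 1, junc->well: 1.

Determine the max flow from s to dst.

Augment s->dst: bottleneck 2. Total 2.
Augment s->junc->dst: bottleneck 1. Total 3.
Augment s->well->dst: bottleneck 1. Total 4.
Augment s->junc->well->dst: bottleneck 1. Total 5.
No augmenting path remains in the residual graph.

5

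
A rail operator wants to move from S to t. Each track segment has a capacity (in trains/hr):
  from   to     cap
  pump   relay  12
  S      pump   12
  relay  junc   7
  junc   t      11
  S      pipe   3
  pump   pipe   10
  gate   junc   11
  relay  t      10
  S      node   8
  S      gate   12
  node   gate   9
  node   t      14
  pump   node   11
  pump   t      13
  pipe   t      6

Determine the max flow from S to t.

34

Augment S→pump→t: bottleneck 12. Total 12.
Augment S→pipe→t: bottleneck 3. Total 15.
Augment S→node→t: bottleneck 8. Total 23.
Augment S→gate→junc→t: bottleneck 11. Total 34.
No augmenting path remains in the residual graph.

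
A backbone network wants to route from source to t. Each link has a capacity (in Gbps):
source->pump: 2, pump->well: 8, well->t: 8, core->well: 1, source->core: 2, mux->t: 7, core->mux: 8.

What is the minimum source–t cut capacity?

4

Max flow = 4 (via 3 augmenting paths).
In the residual at optimum, the set reachable from source is {source}.
Cut edges: source->pump (cap 2), source->core (cap 2). Sum = 4.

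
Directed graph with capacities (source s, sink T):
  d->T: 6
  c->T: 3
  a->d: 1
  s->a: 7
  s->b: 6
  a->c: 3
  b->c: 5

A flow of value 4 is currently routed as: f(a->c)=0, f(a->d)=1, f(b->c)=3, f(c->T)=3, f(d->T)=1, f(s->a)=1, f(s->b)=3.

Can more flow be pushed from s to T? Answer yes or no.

No

Residual reachable from s: {a, b, c, s}; T is not reachable.
Saturated cut: a->d, c->T with total capacity 4 = current flow value. Flow is maximum.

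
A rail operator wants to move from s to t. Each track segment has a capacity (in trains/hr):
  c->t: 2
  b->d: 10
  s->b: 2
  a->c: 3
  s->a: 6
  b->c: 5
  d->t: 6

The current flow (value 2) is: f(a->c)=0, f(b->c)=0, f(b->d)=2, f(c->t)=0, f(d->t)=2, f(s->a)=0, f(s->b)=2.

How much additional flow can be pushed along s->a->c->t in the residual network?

2

Residual capacities along the path: s->a: 6, a->c: 3, c->t: 2.
Minimum is 2.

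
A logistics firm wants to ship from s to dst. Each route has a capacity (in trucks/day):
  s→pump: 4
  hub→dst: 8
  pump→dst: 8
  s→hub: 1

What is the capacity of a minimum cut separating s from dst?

Max flow = 5 (via 2 augmenting paths).
In the residual at optimum, the set reachable from s is {s}.
Cut edges: s→pump (cap 4), s→hub (cap 1). Sum = 5.

5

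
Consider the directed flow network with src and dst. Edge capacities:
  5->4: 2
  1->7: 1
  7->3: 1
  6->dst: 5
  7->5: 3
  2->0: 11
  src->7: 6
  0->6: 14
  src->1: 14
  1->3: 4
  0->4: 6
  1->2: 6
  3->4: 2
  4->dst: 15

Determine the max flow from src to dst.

Augment src->1->3->4->dst: bottleneck 2. Total 2.
Augment src->7->5->4->dst: bottleneck 2. Total 4.
Augment src->1->2->0->4->dst: bottleneck 6. Total 10.
No augmenting path remains in the residual graph.

10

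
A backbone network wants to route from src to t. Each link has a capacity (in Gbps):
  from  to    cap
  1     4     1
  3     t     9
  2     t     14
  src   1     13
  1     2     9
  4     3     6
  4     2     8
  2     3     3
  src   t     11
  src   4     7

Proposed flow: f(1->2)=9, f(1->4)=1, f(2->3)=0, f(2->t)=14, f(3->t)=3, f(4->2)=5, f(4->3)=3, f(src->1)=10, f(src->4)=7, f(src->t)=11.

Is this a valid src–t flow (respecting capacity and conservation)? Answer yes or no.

Yes

Every edge has 0 ≤ f(e) ≤ cap(e).
At each intermediate node, inflow equals outflow.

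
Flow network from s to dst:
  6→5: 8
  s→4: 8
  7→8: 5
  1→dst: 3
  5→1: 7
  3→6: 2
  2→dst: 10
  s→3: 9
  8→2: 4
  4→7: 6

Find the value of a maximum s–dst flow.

6

Augment s→3→6→5→1→dst: bottleneck 2. Total 2.
Augment s→4→7→8→2→dst: bottleneck 4. Total 6.
No augmenting path remains in the residual graph.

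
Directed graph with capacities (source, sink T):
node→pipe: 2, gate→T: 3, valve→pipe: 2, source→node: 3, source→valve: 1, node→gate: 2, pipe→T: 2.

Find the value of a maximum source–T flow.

Augment source→valve→pipe→T: bottleneck 1. Total 1.
Augment source→node→pipe→T: bottleneck 1. Total 2.
Augment source→node→gate→T: bottleneck 2. Total 4.
No augmenting path remains in the residual graph.

4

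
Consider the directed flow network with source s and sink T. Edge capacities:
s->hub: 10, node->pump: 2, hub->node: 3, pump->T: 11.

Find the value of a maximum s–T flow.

2

Augment s->hub->node->pump->T: bottleneck 2. Total 2.
No augmenting path remains in the residual graph.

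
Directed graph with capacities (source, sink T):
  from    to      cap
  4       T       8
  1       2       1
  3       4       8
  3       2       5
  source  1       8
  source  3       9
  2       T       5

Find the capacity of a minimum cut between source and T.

10

Max flow = 10 (via 3 augmenting paths).
In the residual at optimum, the set reachable from source is {1, source}.
Cut edges: source->3 (cap 9), 1->2 (cap 1). Sum = 10.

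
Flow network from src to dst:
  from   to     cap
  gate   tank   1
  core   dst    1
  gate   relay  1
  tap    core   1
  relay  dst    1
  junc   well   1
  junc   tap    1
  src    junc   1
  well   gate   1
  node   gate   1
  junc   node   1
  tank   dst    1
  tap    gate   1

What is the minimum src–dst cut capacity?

1

Max flow = 1 (via 1 augmenting path).
In the residual at optimum, the set reachable from src is {src}.
Cut edges: src→junc (cap 1). Sum = 1.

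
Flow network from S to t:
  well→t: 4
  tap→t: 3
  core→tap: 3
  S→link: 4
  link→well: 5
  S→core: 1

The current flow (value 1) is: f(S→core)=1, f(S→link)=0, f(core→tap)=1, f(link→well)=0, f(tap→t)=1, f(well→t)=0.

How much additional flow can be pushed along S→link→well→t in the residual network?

Residual capacities along the path: S→link: 4, link→well: 5, well→t: 4.
Minimum is 4.

4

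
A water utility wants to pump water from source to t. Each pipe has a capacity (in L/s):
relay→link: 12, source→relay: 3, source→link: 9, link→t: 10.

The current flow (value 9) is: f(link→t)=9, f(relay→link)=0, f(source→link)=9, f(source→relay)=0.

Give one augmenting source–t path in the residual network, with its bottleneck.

Residual along source→relay→link→t: source→relay: 3, relay→link: 12, link→t: 1.
Bottleneck = min = 1.

source→relay→link→t, bottleneck 1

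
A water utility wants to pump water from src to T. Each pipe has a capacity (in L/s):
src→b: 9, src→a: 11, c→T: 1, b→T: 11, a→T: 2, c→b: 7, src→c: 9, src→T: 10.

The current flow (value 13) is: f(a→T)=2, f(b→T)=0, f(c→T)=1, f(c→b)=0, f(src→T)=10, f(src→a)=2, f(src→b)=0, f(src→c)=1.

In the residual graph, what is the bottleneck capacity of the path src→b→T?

9

Residual capacities along the path: src→b: 9, b→T: 11.
Minimum is 9.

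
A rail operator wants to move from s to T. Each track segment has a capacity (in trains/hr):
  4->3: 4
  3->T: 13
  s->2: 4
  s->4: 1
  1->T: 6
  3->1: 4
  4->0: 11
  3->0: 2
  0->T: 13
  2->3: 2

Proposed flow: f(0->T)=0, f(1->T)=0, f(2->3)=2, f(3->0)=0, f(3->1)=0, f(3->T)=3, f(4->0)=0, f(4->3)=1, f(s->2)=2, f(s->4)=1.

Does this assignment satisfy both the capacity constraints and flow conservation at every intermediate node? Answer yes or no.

Yes

Every edge has 0 ≤ f(e) ≤ cap(e).
At each intermediate node, inflow equals outflow.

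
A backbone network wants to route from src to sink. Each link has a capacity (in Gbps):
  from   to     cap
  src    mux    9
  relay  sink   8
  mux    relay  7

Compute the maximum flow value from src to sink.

Augment src→mux→relay→sink: bottleneck 7. Total 7.
No augmenting path remains in the residual graph.

7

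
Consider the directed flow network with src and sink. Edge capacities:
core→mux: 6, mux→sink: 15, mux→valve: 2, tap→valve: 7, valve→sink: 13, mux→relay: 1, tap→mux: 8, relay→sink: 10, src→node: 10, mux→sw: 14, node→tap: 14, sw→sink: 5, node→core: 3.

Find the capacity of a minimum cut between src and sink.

10

Max flow = 10 (via 2 augmenting paths).
In the residual at optimum, the set reachable from src is {src}.
Cut edges: src→node (cap 10). Sum = 10.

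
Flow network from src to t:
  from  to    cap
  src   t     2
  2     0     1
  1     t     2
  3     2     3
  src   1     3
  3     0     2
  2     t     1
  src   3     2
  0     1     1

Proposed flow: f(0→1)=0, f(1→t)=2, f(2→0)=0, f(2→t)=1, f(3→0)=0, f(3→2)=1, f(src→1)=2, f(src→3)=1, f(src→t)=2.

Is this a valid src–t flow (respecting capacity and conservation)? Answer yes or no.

Yes

Every edge has 0 ≤ f(e) ≤ cap(e).
At each intermediate node, inflow equals outflow.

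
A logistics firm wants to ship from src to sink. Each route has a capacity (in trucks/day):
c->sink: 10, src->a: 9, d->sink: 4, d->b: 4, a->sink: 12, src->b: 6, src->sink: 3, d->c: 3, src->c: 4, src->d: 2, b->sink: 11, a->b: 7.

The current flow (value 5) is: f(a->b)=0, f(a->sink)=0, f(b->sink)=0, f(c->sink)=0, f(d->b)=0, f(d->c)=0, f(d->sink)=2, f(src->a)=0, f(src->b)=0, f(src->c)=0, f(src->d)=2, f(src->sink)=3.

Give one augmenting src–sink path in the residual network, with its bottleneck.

Residual along src->a->sink: src->a: 9, a->sink: 12.
Bottleneck = min = 9.

src->a->sink, bottleneck 9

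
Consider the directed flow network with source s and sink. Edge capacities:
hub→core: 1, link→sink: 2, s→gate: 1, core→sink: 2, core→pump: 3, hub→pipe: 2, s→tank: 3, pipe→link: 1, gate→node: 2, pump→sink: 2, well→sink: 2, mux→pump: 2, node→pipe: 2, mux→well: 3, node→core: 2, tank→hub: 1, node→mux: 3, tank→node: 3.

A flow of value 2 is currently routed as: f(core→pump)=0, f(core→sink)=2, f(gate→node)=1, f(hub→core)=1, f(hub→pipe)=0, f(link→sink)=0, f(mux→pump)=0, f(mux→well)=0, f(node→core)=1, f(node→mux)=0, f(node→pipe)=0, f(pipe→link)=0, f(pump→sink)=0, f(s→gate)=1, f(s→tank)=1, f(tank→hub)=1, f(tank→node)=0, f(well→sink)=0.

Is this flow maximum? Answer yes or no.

No

Residual path s→tank→node→mux→pump→sink has bottleneck 2 > 0.
Pushing 2 along it raises the flow to 4, so the given flow is not maximum.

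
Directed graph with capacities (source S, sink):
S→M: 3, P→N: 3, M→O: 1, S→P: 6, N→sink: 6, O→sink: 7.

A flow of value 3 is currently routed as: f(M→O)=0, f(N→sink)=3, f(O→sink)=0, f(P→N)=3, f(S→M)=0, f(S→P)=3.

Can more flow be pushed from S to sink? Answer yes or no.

Residual path S→M→O→sink has bottleneck 1 > 0.
Pushing 1 along it raises the flow to 4, so the given flow is not maximum.

Yes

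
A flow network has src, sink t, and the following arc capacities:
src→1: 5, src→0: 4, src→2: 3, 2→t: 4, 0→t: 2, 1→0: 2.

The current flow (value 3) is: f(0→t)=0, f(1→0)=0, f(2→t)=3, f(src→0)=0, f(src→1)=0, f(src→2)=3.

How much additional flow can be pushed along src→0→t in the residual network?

2

Residual capacities along the path: src→0: 4, 0→t: 2.
Minimum is 2.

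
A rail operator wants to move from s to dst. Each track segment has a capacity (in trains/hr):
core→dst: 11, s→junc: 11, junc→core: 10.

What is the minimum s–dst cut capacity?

Max flow = 10 (via 1 augmenting path).
In the residual at optimum, the set reachable from s is {junc, s}.
Cut edges: junc→core (cap 10). Sum = 10.

10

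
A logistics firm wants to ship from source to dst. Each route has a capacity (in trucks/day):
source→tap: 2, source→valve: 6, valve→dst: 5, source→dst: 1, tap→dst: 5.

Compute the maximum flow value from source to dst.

Augment source→dst: bottleneck 1. Total 1.
Augment source→tap→dst: bottleneck 2. Total 3.
Augment source→valve→dst: bottleneck 5. Total 8.
No augmenting path remains in the residual graph.

8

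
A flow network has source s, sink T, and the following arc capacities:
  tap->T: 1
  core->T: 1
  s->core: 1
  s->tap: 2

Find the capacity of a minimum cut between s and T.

Max flow = 2 (via 2 augmenting paths).
In the residual at optimum, the set reachable from s is {s, tap}.
Cut edges: s->core (cap 1), tap->T (cap 1). Sum = 2.

2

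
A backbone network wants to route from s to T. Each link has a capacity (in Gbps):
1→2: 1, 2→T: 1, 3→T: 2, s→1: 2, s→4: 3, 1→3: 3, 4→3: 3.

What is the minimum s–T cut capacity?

Max flow = 3 (via 3 augmenting paths).
In the residual at optimum, the set reachable from s is {1, 3, 4, s}.
Cut edges: 1→2 (cap 1), 3→T (cap 2). Sum = 3.

3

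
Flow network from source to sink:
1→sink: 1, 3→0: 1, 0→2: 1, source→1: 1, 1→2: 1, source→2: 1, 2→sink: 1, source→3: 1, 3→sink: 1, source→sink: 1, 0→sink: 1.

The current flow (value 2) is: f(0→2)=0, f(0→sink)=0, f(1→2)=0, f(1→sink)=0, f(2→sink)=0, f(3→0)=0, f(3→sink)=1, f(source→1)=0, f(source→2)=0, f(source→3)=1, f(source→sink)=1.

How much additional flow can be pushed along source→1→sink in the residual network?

Residual capacities along the path: source→1: 1, 1→sink: 1.
Minimum is 1.

1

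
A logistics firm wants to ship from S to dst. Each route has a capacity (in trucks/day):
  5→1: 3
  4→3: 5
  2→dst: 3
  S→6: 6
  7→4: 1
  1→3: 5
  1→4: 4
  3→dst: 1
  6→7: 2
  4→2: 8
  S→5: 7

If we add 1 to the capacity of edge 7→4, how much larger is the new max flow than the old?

0

Original max flow = 4.
Even with extra capacity on 7→4, another cut of capacity 4 remains binding.
New max flow = 4. Increase = 0.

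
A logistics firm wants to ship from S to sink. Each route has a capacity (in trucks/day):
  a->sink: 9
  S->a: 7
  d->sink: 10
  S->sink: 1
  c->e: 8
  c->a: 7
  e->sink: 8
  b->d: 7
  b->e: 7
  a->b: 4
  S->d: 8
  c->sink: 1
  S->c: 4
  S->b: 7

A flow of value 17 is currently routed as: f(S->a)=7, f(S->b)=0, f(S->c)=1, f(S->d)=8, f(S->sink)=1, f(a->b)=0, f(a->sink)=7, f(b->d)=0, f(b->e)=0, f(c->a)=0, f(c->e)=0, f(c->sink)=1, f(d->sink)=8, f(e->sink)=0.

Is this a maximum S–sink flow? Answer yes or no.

Residual path S->c->a->sink has bottleneck 2 > 0.
Pushing 2 along it raises the flow to 19, so the given flow is not maximum.

No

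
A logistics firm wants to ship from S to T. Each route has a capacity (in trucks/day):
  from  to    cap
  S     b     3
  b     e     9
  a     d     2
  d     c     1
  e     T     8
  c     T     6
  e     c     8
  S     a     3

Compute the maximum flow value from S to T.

4

Augment S->b->e->T: bottleneck 3. Total 3.
Augment S->a->d->c->T: bottleneck 1. Total 4.
No augmenting path remains in the residual graph.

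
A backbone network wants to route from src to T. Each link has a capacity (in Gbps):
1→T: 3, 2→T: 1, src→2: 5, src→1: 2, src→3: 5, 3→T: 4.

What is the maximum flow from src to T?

Augment src→1→T: bottleneck 2. Total 2.
Augment src→3→T: bottleneck 4. Total 6.
Augment src→2→T: bottleneck 1. Total 7.
No augmenting path remains in the residual graph.

7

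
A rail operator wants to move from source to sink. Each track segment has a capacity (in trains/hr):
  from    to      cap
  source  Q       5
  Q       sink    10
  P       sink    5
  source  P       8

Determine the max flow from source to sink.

10

Augment source→Q→sink: bottleneck 5. Total 5.
Augment source→P→sink: bottleneck 5. Total 10.
No augmenting path remains in the residual graph.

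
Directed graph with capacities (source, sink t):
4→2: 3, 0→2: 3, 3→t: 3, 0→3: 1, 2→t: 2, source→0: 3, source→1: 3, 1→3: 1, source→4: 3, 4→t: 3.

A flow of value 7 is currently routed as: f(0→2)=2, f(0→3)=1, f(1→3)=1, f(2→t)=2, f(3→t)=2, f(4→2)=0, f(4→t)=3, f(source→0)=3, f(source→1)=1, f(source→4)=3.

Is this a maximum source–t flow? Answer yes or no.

Residual reachable from source: {1, source}; t is not reachable.
Saturated cut: source→0, source→4, 1→3 with total capacity 7 = current flow value. Flow is maximum.

Yes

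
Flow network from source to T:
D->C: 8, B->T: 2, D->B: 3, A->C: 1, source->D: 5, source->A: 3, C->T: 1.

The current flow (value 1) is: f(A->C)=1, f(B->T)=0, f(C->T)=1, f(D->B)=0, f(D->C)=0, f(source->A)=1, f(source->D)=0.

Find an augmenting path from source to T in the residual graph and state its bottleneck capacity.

Residual along source->D->B->T: source->D: 5, D->B: 3, B->T: 2.
Bottleneck = min = 2.

source->D->B->T, bottleneck 2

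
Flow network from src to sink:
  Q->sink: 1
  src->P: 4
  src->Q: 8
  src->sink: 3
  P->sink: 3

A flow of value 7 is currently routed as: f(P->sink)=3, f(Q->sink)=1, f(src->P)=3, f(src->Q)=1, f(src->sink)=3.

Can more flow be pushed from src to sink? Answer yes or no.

Residual reachable from src: {P, Q, src}; sink is not reachable.
Saturated cut: src->sink, P->sink, Q->sink with total capacity 7 = current flow value. Flow is maximum.

No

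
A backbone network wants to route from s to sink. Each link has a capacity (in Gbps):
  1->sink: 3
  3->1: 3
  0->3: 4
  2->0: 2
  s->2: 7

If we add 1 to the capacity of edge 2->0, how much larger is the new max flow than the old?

1

Original max flow = 2.
After raising cap(2->0), augmenting paths through that edge carry 1 more unit.
New max flow = 3. Increase = 1.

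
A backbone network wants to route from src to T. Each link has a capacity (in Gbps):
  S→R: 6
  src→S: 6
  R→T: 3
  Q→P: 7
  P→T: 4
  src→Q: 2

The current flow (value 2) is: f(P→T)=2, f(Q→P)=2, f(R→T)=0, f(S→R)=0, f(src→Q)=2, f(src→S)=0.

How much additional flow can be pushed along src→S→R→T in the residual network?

Residual capacities along the path: src→S: 6, S→R: 6, R→T: 3.
Minimum is 3.

3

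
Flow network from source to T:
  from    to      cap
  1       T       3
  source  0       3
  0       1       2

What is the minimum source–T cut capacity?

2

Max flow = 2 (via 1 augmenting path).
In the residual at optimum, the set reachable from source is {0, source}.
Cut edges: 0->1 (cap 2). Sum = 2.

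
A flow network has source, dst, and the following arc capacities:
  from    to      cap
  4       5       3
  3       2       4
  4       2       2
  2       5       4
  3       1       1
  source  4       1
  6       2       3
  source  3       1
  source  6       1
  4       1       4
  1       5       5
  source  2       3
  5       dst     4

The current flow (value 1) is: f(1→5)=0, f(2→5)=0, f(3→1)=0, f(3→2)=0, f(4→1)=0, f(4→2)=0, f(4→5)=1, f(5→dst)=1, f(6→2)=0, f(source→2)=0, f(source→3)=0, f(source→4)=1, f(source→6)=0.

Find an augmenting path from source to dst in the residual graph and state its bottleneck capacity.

Residual along source→2→5→dst: source→2: 3, 2→5: 4, 5→dst: 3.
Bottleneck = min = 3.

source→2→5→dst, bottleneck 3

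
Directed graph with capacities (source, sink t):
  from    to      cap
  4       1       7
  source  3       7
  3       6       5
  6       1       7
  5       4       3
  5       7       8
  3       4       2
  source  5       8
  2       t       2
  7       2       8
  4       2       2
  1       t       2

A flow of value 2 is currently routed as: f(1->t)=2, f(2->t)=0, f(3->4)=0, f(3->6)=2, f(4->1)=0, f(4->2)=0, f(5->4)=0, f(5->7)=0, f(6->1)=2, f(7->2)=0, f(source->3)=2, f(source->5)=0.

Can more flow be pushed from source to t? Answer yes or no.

Yes

Residual path source->3->4->2->t has bottleneck 2 > 0.
Pushing 2 along it raises the flow to 4, so the given flow is not maximum.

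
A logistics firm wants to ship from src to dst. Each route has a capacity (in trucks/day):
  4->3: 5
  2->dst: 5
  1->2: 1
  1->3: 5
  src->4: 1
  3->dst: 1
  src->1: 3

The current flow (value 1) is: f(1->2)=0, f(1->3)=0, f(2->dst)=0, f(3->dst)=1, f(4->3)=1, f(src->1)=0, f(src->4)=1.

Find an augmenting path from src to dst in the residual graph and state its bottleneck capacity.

src->1->2->dst, bottleneck 1

Residual along src->1->2->dst: src->1: 3, 1->2: 1, 2->dst: 5.
Bottleneck = min = 1.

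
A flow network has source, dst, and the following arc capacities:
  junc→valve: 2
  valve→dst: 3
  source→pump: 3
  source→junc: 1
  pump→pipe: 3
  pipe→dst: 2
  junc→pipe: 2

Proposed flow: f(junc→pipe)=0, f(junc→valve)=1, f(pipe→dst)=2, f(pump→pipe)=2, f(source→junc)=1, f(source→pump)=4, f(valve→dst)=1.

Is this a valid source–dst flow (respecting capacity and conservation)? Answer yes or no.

Capacity violated on source→pump: flow 4 > capacity 3.

No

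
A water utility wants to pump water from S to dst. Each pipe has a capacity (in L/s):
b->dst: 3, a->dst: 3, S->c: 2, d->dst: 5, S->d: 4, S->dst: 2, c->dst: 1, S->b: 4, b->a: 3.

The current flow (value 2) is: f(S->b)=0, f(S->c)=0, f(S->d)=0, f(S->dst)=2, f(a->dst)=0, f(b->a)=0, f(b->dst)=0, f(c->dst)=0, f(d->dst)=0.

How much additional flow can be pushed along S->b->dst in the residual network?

Residual capacities along the path: S->b: 4, b->dst: 3.
Minimum is 3.

3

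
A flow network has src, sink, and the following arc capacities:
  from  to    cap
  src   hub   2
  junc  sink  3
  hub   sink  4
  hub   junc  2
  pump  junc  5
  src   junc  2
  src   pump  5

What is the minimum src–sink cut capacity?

5

Max flow = 5 (via 3 augmenting paths).
In the residual at optimum, the set reachable from src is {junc, pump, src}.
Cut edges: src→hub (cap 2), junc→sink (cap 3). Sum = 5.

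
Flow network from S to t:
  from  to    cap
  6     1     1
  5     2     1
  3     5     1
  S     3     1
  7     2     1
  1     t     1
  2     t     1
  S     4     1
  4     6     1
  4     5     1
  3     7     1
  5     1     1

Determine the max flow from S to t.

2

Augment S->4->6->1->t: bottleneck 1. Total 1.
Augment S->3->5->2->t: bottleneck 1. Total 2.
No augmenting path remains in the residual graph.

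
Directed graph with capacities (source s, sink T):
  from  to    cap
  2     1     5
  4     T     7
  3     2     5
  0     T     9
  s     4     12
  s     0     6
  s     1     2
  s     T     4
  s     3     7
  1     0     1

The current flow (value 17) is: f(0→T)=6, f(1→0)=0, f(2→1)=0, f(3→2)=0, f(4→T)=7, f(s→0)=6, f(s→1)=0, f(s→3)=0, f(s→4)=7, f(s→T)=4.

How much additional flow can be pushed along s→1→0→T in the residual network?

Residual capacities along the path: s→1: 2, 1→0: 1, 0→T: 3.
Minimum is 1.

1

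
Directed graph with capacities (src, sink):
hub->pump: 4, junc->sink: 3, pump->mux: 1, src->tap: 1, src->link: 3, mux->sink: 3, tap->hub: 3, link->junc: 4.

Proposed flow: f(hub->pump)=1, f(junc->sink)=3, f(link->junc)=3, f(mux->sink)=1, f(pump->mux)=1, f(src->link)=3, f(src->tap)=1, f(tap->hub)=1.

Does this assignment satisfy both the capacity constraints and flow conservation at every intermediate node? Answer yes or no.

Every edge has 0 ≤ f(e) ≤ cap(e).
At each intermediate node, inflow equals outflow.

Yes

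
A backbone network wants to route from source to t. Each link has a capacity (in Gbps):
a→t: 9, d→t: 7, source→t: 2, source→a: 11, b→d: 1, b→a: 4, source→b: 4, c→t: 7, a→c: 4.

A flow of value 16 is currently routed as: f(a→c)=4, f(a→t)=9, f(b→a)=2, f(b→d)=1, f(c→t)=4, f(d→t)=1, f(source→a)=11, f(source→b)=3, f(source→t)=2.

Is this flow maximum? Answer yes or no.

Residual reachable from source: {a, b, source}; t is not reachable.
Saturated cut: source→t, b→d, a→c, a→t with total capacity 16 = current flow value. Flow is maximum.

Yes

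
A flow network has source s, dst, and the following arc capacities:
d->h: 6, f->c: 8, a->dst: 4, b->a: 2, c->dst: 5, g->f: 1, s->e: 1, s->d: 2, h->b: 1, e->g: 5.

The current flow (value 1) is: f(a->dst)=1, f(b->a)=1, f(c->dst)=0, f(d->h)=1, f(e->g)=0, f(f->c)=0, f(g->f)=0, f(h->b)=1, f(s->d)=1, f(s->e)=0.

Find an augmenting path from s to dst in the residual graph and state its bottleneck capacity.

s->e->g->f->c->dst, bottleneck 1

Residual along s->e->g->f->c->dst: s->e: 1, e->g: 5, g->f: 1, f->c: 8, c->dst: 5.
Bottleneck = min = 1.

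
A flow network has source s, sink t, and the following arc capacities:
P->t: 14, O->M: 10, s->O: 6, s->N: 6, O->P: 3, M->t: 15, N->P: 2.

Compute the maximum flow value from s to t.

Augment s->O->M->t: bottleneck 6. Total 6.
Augment s->N->P->t: bottleneck 2. Total 8.
No augmenting path remains in the residual graph.

8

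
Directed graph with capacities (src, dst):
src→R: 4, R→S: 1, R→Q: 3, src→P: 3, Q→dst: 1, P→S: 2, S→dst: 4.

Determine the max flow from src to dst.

Augment src→P→S→dst: bottleneck 2. Total 2.
Augment src→R→S→dst: bottleneck 1. Total 3.
Augment src→R→Q→dst: bottleneck 1. Total 4.
No augmenting path remains in the residual graph.

4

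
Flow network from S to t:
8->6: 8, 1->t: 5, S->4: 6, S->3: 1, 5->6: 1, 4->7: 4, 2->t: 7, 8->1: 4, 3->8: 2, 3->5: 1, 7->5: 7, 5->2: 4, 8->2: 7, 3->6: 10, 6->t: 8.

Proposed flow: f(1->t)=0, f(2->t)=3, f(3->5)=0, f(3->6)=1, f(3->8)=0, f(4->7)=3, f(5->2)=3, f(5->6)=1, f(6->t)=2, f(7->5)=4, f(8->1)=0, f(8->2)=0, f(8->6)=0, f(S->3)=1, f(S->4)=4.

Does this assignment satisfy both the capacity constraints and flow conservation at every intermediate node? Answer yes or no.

Conservation fails at 4: inflow 4 ≠ outflow 3.

No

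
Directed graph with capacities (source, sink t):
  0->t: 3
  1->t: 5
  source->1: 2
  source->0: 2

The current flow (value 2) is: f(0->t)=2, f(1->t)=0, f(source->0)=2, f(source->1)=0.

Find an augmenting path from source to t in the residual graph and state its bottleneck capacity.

source->1->t, bottleneck 2

Residual along source->1->t: source->1: 2, 1->t: 5.
Bottleneck = min = 2.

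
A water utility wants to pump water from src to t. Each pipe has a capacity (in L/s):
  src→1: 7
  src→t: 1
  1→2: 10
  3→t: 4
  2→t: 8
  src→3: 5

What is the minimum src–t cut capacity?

Max flow = 12 (via 3 augmenting paths).
In the residual at optimum, the set reachable from src is {3, src}.
Cut edges: src→1 (cap 7), src→t (cap 1), 3→t (cap 4). Sum = 12.

12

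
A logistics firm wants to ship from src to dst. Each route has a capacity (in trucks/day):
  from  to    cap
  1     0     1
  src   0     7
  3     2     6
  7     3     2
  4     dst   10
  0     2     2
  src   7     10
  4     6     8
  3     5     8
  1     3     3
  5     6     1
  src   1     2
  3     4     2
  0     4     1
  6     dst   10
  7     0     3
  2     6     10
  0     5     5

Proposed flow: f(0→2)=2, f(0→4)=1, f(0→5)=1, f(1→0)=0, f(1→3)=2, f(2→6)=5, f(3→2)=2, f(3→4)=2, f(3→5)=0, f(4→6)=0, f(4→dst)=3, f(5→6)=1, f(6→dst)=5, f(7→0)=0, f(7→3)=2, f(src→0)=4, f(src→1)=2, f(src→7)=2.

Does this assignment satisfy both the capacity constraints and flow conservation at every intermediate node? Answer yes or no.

Conservation fails at 2: inflow 4 ≠ outflow 5.

No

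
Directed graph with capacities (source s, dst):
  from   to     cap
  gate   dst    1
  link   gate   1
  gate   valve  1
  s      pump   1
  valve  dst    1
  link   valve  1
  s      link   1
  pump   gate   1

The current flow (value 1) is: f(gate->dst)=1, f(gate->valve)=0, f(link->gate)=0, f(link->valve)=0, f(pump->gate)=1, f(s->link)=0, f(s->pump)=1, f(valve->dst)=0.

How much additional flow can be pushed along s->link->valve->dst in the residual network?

1

Residual capacities along the path: s->link: 1, link->valve: 1, valve->dst: 1.
Minimum is 1.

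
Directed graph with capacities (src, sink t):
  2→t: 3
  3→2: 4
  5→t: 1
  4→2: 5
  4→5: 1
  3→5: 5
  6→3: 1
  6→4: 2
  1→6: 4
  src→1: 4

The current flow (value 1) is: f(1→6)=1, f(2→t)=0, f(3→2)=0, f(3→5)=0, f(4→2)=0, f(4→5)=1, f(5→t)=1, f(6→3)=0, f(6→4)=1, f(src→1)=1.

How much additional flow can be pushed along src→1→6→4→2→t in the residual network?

Residual capacities along the path: src→1: 3, 1→6: 3, 6→4: 1, 4→2: 5, 2→t: 3.
Minimum is 1.

1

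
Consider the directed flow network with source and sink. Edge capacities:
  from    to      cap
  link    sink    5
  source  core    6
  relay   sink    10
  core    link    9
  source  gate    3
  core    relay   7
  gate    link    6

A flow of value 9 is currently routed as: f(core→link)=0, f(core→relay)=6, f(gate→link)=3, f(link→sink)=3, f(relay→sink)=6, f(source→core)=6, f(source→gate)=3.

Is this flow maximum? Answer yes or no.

Residual reachable from source: {source}; sink is not reachable.
Saturated cut: source→core, source→gate with total capacity 9 = current flow value. Flow is maximum.

Yes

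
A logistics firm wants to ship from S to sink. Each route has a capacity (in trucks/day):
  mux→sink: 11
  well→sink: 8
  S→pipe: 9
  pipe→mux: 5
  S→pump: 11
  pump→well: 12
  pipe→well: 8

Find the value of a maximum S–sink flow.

13

Augment S→pipe→mux→sink: bottleneck 5. Total 5.
Augment S→pipe→well→sink: bottleneck 4. Total 9.
Augment S→pump→well→sink: bottleneck 4. Total 13.
No augmenting path remains in the residual graph.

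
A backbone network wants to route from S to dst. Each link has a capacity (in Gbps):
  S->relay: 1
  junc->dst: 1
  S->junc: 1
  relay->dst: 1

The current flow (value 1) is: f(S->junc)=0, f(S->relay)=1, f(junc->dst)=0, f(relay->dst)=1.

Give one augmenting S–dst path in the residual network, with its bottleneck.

S->junc->dst, bottleneck 1

Residual along S->junc->dst: S->junc: 1, junc->dst: 1.
Bottleneck = min = 1.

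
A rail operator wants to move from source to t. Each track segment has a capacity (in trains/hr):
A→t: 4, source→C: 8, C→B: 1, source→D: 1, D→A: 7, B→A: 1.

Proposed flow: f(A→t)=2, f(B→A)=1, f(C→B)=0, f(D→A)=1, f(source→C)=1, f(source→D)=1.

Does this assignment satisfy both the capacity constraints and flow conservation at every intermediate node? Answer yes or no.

Conservation fails at C: inflow 1 ≠ outflow 0.

No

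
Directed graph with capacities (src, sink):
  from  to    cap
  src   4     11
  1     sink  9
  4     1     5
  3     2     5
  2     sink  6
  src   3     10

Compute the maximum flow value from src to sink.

10

Augment src->3->2->sink: bottleneck 5. Total 5.
Augment src->4->1->sink: bottleneck 5. Total 10.
No augmenting path remains in the residual graph.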